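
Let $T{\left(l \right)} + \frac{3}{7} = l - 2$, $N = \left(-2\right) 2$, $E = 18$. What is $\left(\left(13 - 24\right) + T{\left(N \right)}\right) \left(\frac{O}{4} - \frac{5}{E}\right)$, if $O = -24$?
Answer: $\frac{6893}{63} \approx 109.41$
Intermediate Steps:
$N = -4$
$T{\left(l \right)} = - \frac{17}{7} + l$ ($T{\left(l \right)} = - \frac{3}{7} + \left(l - 2\right) = - \frac{3}{7} + \left(-2 + l\right) = - \frac{17}{7} + l$)
$\left(\left(13 - 24\right) + T{\left(N \right)}\right) \left(\frac{O}{4} - \frac{5}{E}\right) = \left(\left(13 - 24\right) - \frac{45}{7}\right) \left(- \frac{24}{4} - \frac{5}{18}\right) = \left(\left(13 - 24\right) - \frac{45}{7}\right) \left(\left(-24\right) \frac{1}{4} - \frac{5}{18}\right) = \left(-11 - \frac{45}{7}\right) \left(-6 - \frac{5}{18}\right) = \left(- \frac{122}{7}\right) \left(- \frac{113}{18}\right) = \frac{6893}{63}$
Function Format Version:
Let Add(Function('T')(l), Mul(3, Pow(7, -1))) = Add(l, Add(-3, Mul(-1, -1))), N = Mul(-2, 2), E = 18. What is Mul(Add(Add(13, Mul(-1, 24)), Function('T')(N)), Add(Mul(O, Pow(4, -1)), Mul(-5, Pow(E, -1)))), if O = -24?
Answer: Rational(6893, 63) ≈ 109.41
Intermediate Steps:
N = -4
Function('T')(l) = Add(Rational(-17, 7), l) (Function('T')(l) = Add(Rational(-3, 7), Add(l, Add(-3, Mul(-1, -1)))) = Add(Rational(-3, 7), Add(l, Add(-3, 1))) = Add(Rational(-3, 7), Add(l, -2)) = Add(Rational(-3, 7), Add(-2, l)) = Add(Rational(-17, 7), l))
Mul(Add(Add(13, Mul(-1, 24)), Function('T')(N)), Add(Mul(O, Pow(4, -1)), Mul(-5, Pow(E, -1)))) = Mul(Add(Add(13, Mul(-1, 24)), Add(Rational(-17, 7), -4)), Add(Mul(-24, Pow(4, -1)), Mul(-5, Pow(18, -1)))) = Mul(Add(Add(13, -24), Rational(-45, 7)), Add(Mul(-24, Rational(1, 4)), Mul(-5, Rational(1, 18)))) = Mul(Add(-11, Rational(-45, 7)), Add(-6, Rational(-5, 18))) = Mul(Rational(-122, 7), Rational(-113, 18)) = Rational(6893, 63)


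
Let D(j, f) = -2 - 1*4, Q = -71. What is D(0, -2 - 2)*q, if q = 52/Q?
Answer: 312/71 ≈ 4.3944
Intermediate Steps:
D(j, f) = -6 (D(j, f) = -2 - 4 = -6)
q = -52/71 (q = 52/(-71) = 52*(-1/71) = -52/71 ≈ -0.73239)
D(0, -2 - 2)*q = -6*(-52/71) = 312/71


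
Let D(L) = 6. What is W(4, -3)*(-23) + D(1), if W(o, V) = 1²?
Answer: -17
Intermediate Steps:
W(o, V) = 1
W(4, -3)*(-23) + D(1) = 1*(-23) + 6 = -23 + 6 = -17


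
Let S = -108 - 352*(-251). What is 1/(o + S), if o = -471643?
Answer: -1/383399 ≈ -2.6082e-6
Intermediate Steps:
S = 88244 (S = -108 + 88352 = 88244)
1/(o + S) = 1/(-471643 + 88244) = 1/(-383399) = -1/383399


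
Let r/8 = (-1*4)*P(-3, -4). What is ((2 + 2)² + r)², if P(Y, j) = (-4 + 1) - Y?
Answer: 256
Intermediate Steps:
P(Y, j) = -3 - Y
r = 0 (r = 8*((-1*4)*(-3 - 1*(-3))) = 8*(-4*(-3 + 3)) = 8*(-4*0) = 8*0 = 0)
((2 + 2)² + r)² = ((2 + 2)² + 0)² = (4² + 0)² = (16 + 0)² = 16² = 256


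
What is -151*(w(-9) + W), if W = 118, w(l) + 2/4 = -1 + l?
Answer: -32465/2 ≈ -16233.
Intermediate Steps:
w(l) = -3/2 + l (w(l) = -½ + (-1 + l) = -3/2 + l)
-151*(w(-9) + W) = -151*((-3/2 - 9) + 118) = -151*(-21/2 + 118) = -151*215/2 = -32465/2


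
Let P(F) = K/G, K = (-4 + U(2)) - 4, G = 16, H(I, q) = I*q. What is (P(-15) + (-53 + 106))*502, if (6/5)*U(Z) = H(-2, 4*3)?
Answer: 51455/2 ≈ 25728.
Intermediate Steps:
U(Z) = -20 (U(Z) = 5*(-8*3)/6 = 5*(-2*12)/6 = (⅚)*(-24) = -20)
K = -28 (K = (-4 - 20) - 4 = -24 - 4 = -28)
P(F) = -7/4 (P(F) = -28/16 = -28*1/16 = -7/4)
(P(-15) + (-53 + 106))*502 = (-7/4 + (-53 + 106))*502 = (-7/4 + 53)*502 = (205/4)*502 = 51455/2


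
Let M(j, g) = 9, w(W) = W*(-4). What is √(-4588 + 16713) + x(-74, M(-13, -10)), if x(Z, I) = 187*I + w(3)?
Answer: 1671 + 5*√485 ≈ 1781.1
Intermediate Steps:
w(W) = -4*W
x(Z, I) = -12 + 187*I (x(Z, I) = 187*I - 4*3 = 187*I - 12 = -12 + 187*I)
√(-4588 + 16713) + x(-74, M(-13, -10)) = √(-4588 + 16713) + (-12 + 187*9) = √12125 + (-12 + 1683) = 5*√485 + 1671 = 1671 + 5*√485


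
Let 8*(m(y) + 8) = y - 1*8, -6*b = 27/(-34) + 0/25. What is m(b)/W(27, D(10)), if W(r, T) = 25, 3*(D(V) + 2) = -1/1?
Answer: -4887/13600 ≈ -0.35934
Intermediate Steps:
D(V) = -7/3 (D(V) = -2 + (-1/1)/3 = -2 + (-1*1)/3 = -2 + (1/3)*(-1) = -2 - 1/3 = -7/3)
b = 9/68 (b = -(27/(-34) + 0/25)/6 = -(27*(-1/34) + 0*(1/25))/6 = -(-27/34 + 0)/6 = -1/6*(-27/34) = 9/68 ≈ 0.13235)
m(y) = -9 + y/8 (m(y) = -8 + (y - 1*8)/8 = -8 + (y - 8)/8 = -8 + (-8 + y)/8 = -8 + (-1 + y/8) = -9 + y/8)
m(b)/W(27, D(10)) = (-9 + (1/8)*(9/68))/25 = (-9 + 9/544)*(1/25) = -4887/544*1/25 = -4887/13600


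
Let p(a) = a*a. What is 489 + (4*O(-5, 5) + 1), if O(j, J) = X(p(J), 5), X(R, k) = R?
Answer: 590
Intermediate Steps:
p(a) = a²
O(j, J) = J²
489 + (4*O(-5, 5) + 1) = 489 + (4*5² + 1) = 489 + (4*25 + 1) = 489 + (100 + 1) = 489 + 101 = 590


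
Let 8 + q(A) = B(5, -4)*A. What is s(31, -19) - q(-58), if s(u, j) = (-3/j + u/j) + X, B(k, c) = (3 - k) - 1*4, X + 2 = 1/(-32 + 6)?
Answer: -169695/494 ≈ -343.51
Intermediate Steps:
X = -53/26 (X = -2 + 1/(-32 + 6) = -2 + 1/(-26) = -2 - 1/26 = -53/26 ≈ -2.0385)
B(k, c) = -1 - k (B(k, c) = (3 - k) - 4 = -1 - k)
q(A) = -8 - 6*A (q(A) = -8 + (-1 - 1*5)*A = -8 + (-1 - 5)*A = -8 - 6*A)
s(u, j) = -53/26 - 3/j + u/j (s(u, j) = (-3/j + u/j) - 53/26 = -53/26 - 3/j + u/j)
s(31, -19) - q(-58) = (-3 + 31 - 53/26*(-19))/(-19) - (-8 - 6*(-58)) = -(-3 + 31 + 1007/26)/19 - (-8 + 348) = -1/19*1735/26 - 1*340 = -1735/494 - 340 = -169695/494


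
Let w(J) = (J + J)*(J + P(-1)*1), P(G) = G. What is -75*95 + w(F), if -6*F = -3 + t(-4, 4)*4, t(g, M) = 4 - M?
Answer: -14251/2 ≈ -7125.5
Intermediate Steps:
F = 1/2 (F = -(-3 + (4 - 1*4)*4)/6 = -(-3 + (4 - 4)*4)/6 = -(-3 + 0*4)/6 = -(-3 + 0)/6 = -1/6*(-3) = 1/2 ≈ 0.50000)
w(J) = 2*J*(-1 + J) (w(J) = (J + J)*(J - 1*1) = (2*J)*(J - 1) = (2*J)*(-1 + J) = 2*J*(-1 + J))
-75*95 + w(F) = -75*95 + 2*(1/2)*(-1 + 1/2) = -7125 + 2*(1/2)*(-1/2) = -7125 - 1/2 = -14251/2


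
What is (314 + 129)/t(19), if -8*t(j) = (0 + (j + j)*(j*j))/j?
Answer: -1772/361 ≈ -4.9086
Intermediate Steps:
t(j) = -j²/4 (t(j) = -(0 + (j + j)*(j*j))/(8*j) = -(0 + (2*j)*j²)/(8*j) = -(0 + 2*j³)/(8*j) = -2*j³/(8*j) = -j²/4)
(314 + 129)/t(19) = (314 + 129)/((-¼*19²)) = 443/((-¼*361)) = 443/(-361/4) = 443*(-4/361) = -1772/361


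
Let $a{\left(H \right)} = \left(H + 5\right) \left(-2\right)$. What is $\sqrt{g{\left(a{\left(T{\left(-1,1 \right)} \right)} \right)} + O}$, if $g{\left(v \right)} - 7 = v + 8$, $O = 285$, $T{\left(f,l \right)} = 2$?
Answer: $\sqrt{286} \approx 16.912$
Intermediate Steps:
$a{\left(H \right)} = -10 - 2 H$ ($a{\left(H \right)} = \left(5 + H\right) \left(-2\right) = -10 - 2 H$)
$g{\left(v \right)} = 15 + v$ ($g{\left(v \right)} = 7 + \left(v + 8\right) = 7 + \left(8 + v\right) = 15 + v$)
$\sqrt{g{\left(a{\left(T{\left(-1,1 \right)} \right)} \right)} + O} = \sqrt{\left(15 - 14\right) + 285} = \sqrt{1 + 285} = \sqrt{286}$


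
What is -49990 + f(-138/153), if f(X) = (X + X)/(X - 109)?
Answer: -280193858/5605 ≈ -49990.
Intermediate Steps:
f(X) = 2*X/(-109 + X) (f(X) = (2*X)/(-109 + X) = 2*X/(-109 + X))
-49990 + f(-138/153) = -49990 + 2*(-138/153)/(-109 - 138/153) = -49990 + 2*(-138*1/153)/(-109 - 138*1/153) = -49990 + 2*(-46/51)/(-109 - 46/51) = -49990 + 2*(-46/51)/(-5605/51) = -49990 + 2*(-46/51)*(-51/5605) = -49990 + 92/5605 = -280193858/5605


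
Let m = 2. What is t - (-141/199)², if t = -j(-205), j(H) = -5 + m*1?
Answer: 98922/39601 ≈ 2.4980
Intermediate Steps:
j(H) = -3 (j(H) = -5 + 2*1 = -5 + 2 = -3)
t = 3 (t = -1*(-3) = 3)
t - (-141/199)² = 3 - (-141/199)² = 3 - 1*19881/39601 = 3 - 19881/39601 = 98922/39601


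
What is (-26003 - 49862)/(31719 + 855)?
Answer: -75865/32574 ≈ -2.3290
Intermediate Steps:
(-26003 - 49862)/(31719 + 855) = -75865/32574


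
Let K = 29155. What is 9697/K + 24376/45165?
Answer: 229729457/263357115 ≈ 0.87231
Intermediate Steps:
9697/K + 24376/45165 = 9697/29155 + 24376/45165 = 229729457/263357115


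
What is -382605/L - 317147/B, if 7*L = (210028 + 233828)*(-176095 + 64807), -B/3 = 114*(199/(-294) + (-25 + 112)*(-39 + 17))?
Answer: -4061034646236131/8385834857426560 ≈ -0.48427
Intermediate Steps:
B = 32086155/49 (B = -342*(199/(-294) + (-25 + 112)*(-39 + 17)) = -342*(199*(-1/294) + 87*(-22)) = -342*(-199/294 - 1914) = -342*(-562915)/294 = -3*(-10695385/49) = 32086155/49 ≈ 6.5482e+5)
L = -7056549504 (L = ((210028 + 233828)*(-176095 + 64807))/7 = (443856*(-111288))/7 = (⅐)*(-49395846528) = -7056549504)
-382605/L - 317147/B = -382605/(-7056549504) - 317147/32086155/49 = -382605*(-1/7056549504) - 317147*49/32086155 = 127535/2352183168 - 15540203/32086155 = -4061034646236131/8385834857426560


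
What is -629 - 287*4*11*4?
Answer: -51141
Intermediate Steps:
-629 - 287*4*11*4 = -629 - 12628*4 = -629 - 287*176 = -629 - 50512 = -51141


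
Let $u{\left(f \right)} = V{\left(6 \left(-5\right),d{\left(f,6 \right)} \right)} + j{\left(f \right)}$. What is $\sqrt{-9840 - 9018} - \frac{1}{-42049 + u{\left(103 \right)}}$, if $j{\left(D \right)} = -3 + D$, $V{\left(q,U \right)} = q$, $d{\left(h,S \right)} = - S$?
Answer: $\frac{1}{41979} + i \sqrt{18858} \approx 2.3821 \cdot 10^{-5} + 137.32 i$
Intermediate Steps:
$u{\left(f \right)} = -33 + f$ ($u{\left(f \right)} = 6 \left(-5\right) + \left(-3 + f\right) = -30 + \left(-3 + f\right) = -33 + f$)
$\sqrt{-9840 - 9018} - \frac{1}{-42049 + u{\left(103 \right)}} = \sqrt{-9840 - 9018} - \frac{1}{-42049 + \left(-33 + 103\right)} = \sqrt{-18858} - \frac{1}{-42049 + 70} = i \sqrt{18858} - \frac{1}{-41979} = i \sqrt{18858} - - \frac{1}{41979} = i \sqrt{18858} + \frac{1}{41979} = \frac{1}{41979} + i \sqrt{18858}$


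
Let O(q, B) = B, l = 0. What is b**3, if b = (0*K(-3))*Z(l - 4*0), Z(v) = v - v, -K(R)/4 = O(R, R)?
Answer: 0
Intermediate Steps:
K(R) = -4*R
Z(v) = 0
b = 0 (b = (0*(-4*(-3)))*0 = (0*12)*0 = 0*0 = 0)
b**3 = 0**3 = 0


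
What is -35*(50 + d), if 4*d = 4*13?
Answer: -2205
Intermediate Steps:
d = 13 (d = (4*13)/4 = (1/4)*52 = 13)
-35*(50 + d) = -35*(50 + 13) = -35*63 = -2205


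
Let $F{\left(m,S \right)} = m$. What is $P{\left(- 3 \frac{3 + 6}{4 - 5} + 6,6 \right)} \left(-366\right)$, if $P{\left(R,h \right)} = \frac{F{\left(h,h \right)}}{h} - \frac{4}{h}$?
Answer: $-122$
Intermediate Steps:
$P{\left(R,h \right)} = 1 - \frac{4}{h}$ ($P{\left(R,h \right)} = \frac{h}{h} - \frac{4}{h} = 1 - \frac{4}{h}$)
$P{\left(- 3 \frac{3 + 6}{4 - 5} + 6,6 \right)} \left(-366\right) = \frac{-4 + 6}{6} \left(-366\right) = \frac{1}{6} \cdot 2 \left(-366\right) = \frac{1}{3} \left(-366\right) = -122$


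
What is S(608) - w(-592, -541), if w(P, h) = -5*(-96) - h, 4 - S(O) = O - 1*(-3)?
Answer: -1628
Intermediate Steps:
S(O) = 1 - O (S(O) = 4 - (O - 1*(-3)) = 4 - (O + 3) = 4 - (3 + O) = 4 + (-3 - O) = 1 - O)
w(P, h) = 480 - h
S(608) - w(-592, -541) = (1 - 1*608) - (480 - 1*(-541)) = (1 - 608) - (480 + 541) = -607 - 1*1021 = -607 - 1021 = -1628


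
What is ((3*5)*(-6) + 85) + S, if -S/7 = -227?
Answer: 1584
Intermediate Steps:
S = 1589 (S = -7*(-227) = 1589)
((3*5)*(-6) + 85) + S = ((3*5)*(-6) + 85) + 1589 = (15*(-6) + 85) + 1589 = (-90 + 85) + 1589 = -5 + 1589 = 1584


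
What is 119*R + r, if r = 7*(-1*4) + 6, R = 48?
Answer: 5690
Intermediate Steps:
r = -22 (r = 7*(-4) + 6 = -28 + 6 = -22)
119*R + r = 119*48 - 22 = 5712 - 22 = 5690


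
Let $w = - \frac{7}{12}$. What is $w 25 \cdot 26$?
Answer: $- \frac{2275}{6} \approx -379.17$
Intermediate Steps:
$w = - \frac{7}{12}$ ($w = \left(-7\right) \frac{1}{12} = - \frac{7}{12} \approx -0.58333$)
$w 25 \cdot 26 = \left(- \frac{7}{12}\right) 25 \cdot 26 = \left(- \frac{175}{12}\right) 26 = - \frac{2275}{6}$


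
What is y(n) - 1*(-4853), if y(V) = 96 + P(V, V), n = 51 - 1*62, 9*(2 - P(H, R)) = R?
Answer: 44570/9 ≈ 4952.2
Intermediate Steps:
P(H, R) = 2 - R/9
n = -11 (n = 51 - 62 = -11)
y(V) = 98 - V/9 (y(V) = 96 + (2 - V/9) = 98 - V/9)
y(n) - 1*(-4853) = (98 - 1/9*(-11)) - 1*(-4853) = (98 + 11/9) + 4853 = 893/9 + 4853 = 44570/9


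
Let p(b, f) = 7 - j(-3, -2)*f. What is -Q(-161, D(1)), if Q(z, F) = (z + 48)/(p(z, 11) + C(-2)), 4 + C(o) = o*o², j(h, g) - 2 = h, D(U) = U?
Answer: 113/6 ≈ 18.833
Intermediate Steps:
j(h, g) = 2 + h
C(o) = -4 + o³ (C(o) = -4 + o*o² = -4 + o³)
p(b, f) = 7 + f (p(b, f) = 7 - (2 - 3)*f = 7 - (-1)*f = 7 + f)
Q(z, F) = 8 + z/6 (Q(z, F) = (z + 48)/((7 + 11) + (-4 + (-2)³)) = (48 + z)/(18 + (-4 - 8)) = (48 + z)/(18 - 12) = (48 + z)/6 = (48 + z)*(⅙) = 8 + z/6)
-Q(-161, D(1)) = -(8 + (⅙)*(-161)) = -(8 - 161/6) = -1*(-113/6) = 113/6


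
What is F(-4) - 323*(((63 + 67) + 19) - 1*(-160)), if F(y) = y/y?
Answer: -99806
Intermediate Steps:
F(y) = 1
F(-4) - 323*(((63 + 67) + 19) - 1*(-160)) = 1 - 323*(((63 + 67) + 19) - 1*(-160)) = 1 - 323*((130 + 19) + 160) = 1 - 323*(149 + 160) = 1 - 323*309 = 1 - 99807 = -99806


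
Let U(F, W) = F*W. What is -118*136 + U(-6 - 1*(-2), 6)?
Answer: -16072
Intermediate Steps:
-118*136 + U(-6 - 1*(-2), 6) = -118*136 + (-6 - 1*(-2))*6 = -16048 + (-6 + 2)*6 = -16048 - 4*6 = -16048 - 24 = -16072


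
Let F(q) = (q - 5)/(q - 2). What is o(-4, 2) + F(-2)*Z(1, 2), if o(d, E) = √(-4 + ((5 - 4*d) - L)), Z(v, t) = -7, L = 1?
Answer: -33/4 ≈ -8.2500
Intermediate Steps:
F(q) = (-5 + q)/(-2 + q)
o(d, E) = 2*√(-d) (o(d, E) = √(-4 + ((5 - 4*d) - 1*1)) = √(-4 + ((5 - 4*d) - 1)) = √(-4 + (4 - 4*d)) = √(-4*d) = 2*√(-d))
o(-4, 2) + F(-2)*Z(1, 2) = 2*√(-1*(-4)) + ((-5 - 2)/(-2 - 2))*(-7) = 2*√4 + (-7/(-4))*(-7) = 2*2 - ¼*(-7)*(-7) = 4 + (7/4)*(-7) = 4 - 49/4 = -33/4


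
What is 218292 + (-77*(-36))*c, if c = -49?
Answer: 82464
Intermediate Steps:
218292 + (-77*(-36))*c = 218292 - 77*(-36)*(-49) = 218292 + 2772*(-49) = 218292 - 135828 = 82464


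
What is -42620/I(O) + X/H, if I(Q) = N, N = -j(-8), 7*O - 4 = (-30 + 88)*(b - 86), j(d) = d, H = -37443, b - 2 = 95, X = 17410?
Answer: -398989985/74886 ≈ -5328.0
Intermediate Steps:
b = 97 (b = 2 + 95 = 97)
O = 642/7 (O = 4/7 + ((-30 + 88)*(97 - 86))/7 = 4/7 + (58*11)/7 = 4/7 + (⅐)*638 = 4/7 + 638/7 = 642/7 ≈ 91.714)
N = 8 (N = -1*(-8) = 8)
I(Q) = 8
-42620/I(O) + X/H = -42620/8 + 17410/(-37443) = -42620*⅛ + 17410*(-1/37443) = -10655/2 - 17410/37443 = -398989985/74886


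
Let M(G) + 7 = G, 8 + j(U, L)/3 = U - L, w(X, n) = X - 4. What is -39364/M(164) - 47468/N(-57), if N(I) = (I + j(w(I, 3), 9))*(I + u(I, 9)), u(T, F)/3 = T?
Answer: -654793787/2604159 ≈ -251.44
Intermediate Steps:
w(X, n) = -4 + X
j(U, L) = -24 - 3*L + 3*U (j(U, L) = -24 + 3*(U - L) = -24 + (-3*L + 3*U) = -24 - 3*L + 3*U)
M(G) = -7 + G
u(T, F) = 3*T
N(I) = 4*I*(-63 + 4*I) (N(I) = (I + (-24 - 3*9 + 3*(-4 + I)))*(I + 3*I) = (I + (-24 - 27 + (-12 + 3*I)))*(4*I) = (I + (-63 + 3*I))*(4*I) = (-63 + 4*I)*(4*I) = 4*I*(-63 + 4*I))
-39364/M(164) - 47468/N(-57) = -39364/(-7 + 164) - 47468*(-1/(228*(-63 + 4*(-57)))) = -39364/157 - 47468*(-1/(228*(-63 - 228))) = -39364*1/157 - 47468/(4*(-57)*(-291)) = -39364/157 - 47468/66348 = -39364/157 - 47468*1/66348 = -39364/157 - 11867/16587 = -654793787/2604159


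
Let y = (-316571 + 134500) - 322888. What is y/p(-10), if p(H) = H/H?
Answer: -504959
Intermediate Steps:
y = -504959 (y = -182071 - 322888 = -504959)
p(H) = 1
y/p(-10) = -504959/1 = -504959*1 = -504959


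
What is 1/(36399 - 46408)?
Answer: -1/10009 ≈ -9.9910e-5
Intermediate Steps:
1/(36399 - 46408) = 1/(-10009) = -1/10009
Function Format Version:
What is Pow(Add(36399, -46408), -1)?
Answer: Rational(-1, 10009) ≈ -9.9910e-5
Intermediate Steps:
Pow(Add(36399, -46408), -1) = Pow(-10009, -1) = Rational(-1, 10009)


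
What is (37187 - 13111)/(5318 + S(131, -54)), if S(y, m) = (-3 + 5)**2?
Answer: 12038/2661 ≈ 4.5239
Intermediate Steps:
S(y, m) = 4 (S(y, m) = 2**2 = 4)
(37187 - 13111)/(5318 + S(131, -54)) = (37187 - 13111)/(5318 + 4) = 24076/5322 = 24076*(1/5322) = 12038/2661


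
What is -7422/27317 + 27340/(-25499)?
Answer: -936100358/696556183 ≈ -1.3439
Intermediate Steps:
-7422/27317 + 27340/(-25499) = -7422*1/27317 + 27340*(-1/25499) = -7422/27317 - 27340/25499 = -936100358/696556183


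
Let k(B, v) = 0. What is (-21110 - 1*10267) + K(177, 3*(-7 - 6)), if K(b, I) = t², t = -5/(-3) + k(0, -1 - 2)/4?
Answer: -282368/9 ≈ -31374.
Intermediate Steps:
t = 5/3 (t = -5/(-3) + 0/4 = -5*(-⅓) + 0*(¼) = 5/3 + 0 = 5/3 ≈ 1.6667)
K(b, I) = 25/9 (K(b, I) = (5/3)² = 25/9)
(-21110 - 1*10267) + K(177, 3*(-7 - 6)) = (-21110 - 1*10267) + 25/9 = (-21110 - 10267) + 25/9 = -31377 + 25/9 = -282368/9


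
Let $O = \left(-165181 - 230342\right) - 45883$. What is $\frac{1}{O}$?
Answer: $- \frac{1}{441406} \approx -2.2655 \cdot 10^{-6}$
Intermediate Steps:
$O = -441406$ ($O = -395523 - 45883 = -441406$)
$\frac{1}{O} = \frac{1}{-441406} = - \frac{1}{441406}$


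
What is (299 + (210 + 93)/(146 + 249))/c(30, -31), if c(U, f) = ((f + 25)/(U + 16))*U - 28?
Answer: -1361692/144965 ≈ -9.3932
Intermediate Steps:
c(U, f) = -28 + U*(25 + f)/(16 + U) (c(U, f) = ((25 + f)/(16 + U))*U - 28 = U*(25 + f)/(16 + U) - 28 = -28 + U*(25 + f)/(16 + U))
(299 + (210 + 93)/(146 + 249))/c(30, -31) = (299 + (210 + 93)/(146 + 249))/(((-448 - 3*30 + 30*(-31))/(16 + 30))) = (299 + 303/395)/(((-448 - 90 - 930)/46)) = (299 + 303*(1/395))/(((1/46)*(-1468))) = (299 + 303/395)/(-734/23) = (118408/395)*(-23/734) = -1361692/144965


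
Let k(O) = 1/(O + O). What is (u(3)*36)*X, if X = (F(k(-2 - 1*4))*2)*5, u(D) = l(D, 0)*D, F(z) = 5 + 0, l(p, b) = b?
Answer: 0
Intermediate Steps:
k(O) = 1/(2*O)
F(z) = 5
u(D) = 0 (u(D) = 0*D = 0)
X = 50 (X = (5*2)*5 = 10*5 = 50)
(u(3)*36)*X = (0*36)*50 = 0*50 = 0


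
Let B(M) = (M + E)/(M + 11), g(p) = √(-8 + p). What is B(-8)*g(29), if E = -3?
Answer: -11*√21/3 ≈ -16.803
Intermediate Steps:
B(M) = (-3 + M)/(11 + M) (B(M) = (M - 3)/(M + 11) = (-3 + M)/(11 + M))
B(-8)*g(29) = ((-3 - 8)/(11 - 8))*√(-8 + 29) = (-11/3)*√21 = ((⅓)*(-11))*√21 = -11*√21/3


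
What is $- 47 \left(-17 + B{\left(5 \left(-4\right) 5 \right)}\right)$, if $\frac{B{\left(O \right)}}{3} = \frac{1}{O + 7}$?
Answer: $\frac{24816}{31} \approx 800.52$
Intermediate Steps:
$B{\left(O \right)} = \frac{3}{7 + O}$ ($B{\left(O \right)} = \frac{3}{O + 7} = \frac{3}{7 + O}$)
$- 47 \left(-17 + B{\left(5 \left(-4\right) 5 \right)}\right) = - 47 \left(-17 + \frac{3}{7 + 5 \left(-4\right) 5}\right) = - 47 \left(-17 + \frac{3}{7 - 100}\right) = - 47 \left(-17 + \frac{3}{-93}\right) = - 47 \left(-17 + 3 \left(- \frac{1}{93}\right)\right) = - 47 \left(-17 - \frac{1}{31}\right) = \left(-47\right) \left(- \frac{528}{31}\right) = \frac{24816}{31}$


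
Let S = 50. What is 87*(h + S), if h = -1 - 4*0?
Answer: 4263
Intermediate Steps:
h = -1 (h = -1 + 0 = -1)
87*(h + S) = 87*(-1 + 50) = 87*49 = 4263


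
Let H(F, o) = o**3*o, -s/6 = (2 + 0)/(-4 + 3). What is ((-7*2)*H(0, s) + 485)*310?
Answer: -89843890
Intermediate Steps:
s = 12 (s = -6*(2 + 0)/(-4 + 3) = -12/(-1) = -12*(-1) = -6*(-2) = 12)
H(F, o) = o**4
((-7*2)*H(0, s) + 485)*310 = (-7*2*12**4 + 485)*310 = (-14*20736 + 485)*310 = (-290304 + 485)*310 = -289819*310 = -89843890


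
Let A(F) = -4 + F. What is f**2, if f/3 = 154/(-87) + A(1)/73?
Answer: 132319009/4481689 ≈ 29.524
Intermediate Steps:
f = -11503/2117 (f = 3*(154/(-87) + (-4 + 1)/73) = 3*(154*(-1/87) - 3*1/73) = 3*(-154/87 - 3/73) = 3*(-11503/6351) = -11503/2117 ≈ -5.4336)
f**2 = (-11503/2117)**2 = 132319009/4481689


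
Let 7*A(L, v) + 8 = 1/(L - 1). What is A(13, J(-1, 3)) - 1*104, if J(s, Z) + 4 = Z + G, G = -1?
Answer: -8831/84 ≈ -105.13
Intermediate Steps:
J(s, Z) = -5 + Z (J(s, Z) = -4 + (Z - 1) = -4 + (-1 + Z) = -5 + Z)
A(L, v) = -8/7 + 1/(7*(-1 + L)) (A(L, v) = -8/7 + 1/(7*(L - 1)) = -8/7 + 1/(7*(-1 + L)))
A(13, J(-1, 3)) - 1*104 = (9 - 8*13)/(7*(-1 + 13)) - 1*104 = (1/7)*(9 - 104)/12 - 104 = (1/7)*(1/12)*(-95) - 104 = -95/84 - 104 = -8831/84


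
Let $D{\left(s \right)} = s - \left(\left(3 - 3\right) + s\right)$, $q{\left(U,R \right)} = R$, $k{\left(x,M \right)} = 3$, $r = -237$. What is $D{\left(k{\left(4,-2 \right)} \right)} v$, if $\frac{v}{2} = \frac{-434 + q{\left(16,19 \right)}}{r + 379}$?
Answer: $0$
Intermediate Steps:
$v = - \frac{415}{71}$ ($v = 2 \frac{-434 + 19}{-237 + 379} = 2 \left(- \frac{415}{142}\right) = - \frac{415}{71} \approx -5.8451$)
$D{\left(s \right)} = 0$ ($D{\left(s \right)} = s - \left(0 + s\right) = s - s = 0$)
$D{\left(k{\left(4,-2 \right)} \right)} v = 0 \left(- \frac{415}{71}\right) = 0$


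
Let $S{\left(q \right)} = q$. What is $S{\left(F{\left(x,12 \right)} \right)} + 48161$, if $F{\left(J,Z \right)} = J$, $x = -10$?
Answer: $48151$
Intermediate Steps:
$S{\left(F{\left(x,12 \right)} \right)} + 48161 = -10 + 48161 = 48151$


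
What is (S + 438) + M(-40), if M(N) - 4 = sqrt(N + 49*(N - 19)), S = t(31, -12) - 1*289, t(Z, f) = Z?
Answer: 184 + I*sqrt(2931) ≈ 184.0 + 54.139*I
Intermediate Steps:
S = -258 (S = 31 - 1*289 = 31 - 289 = -258)
M(N) = 4 + sqrt(-931 + 50*N) (M(N) = 4 + sqrt(N + 49*(N - 19)) = 4 + sqrt(N + 49*(-19 + N)) = 4 + sqrt(N + (-931 + 49*N)) = 4 + sqrt(-931 + 50*N))
(S + 438) + M(-40) = (-258 + 438) + (4 + sqrt(-931 + 50*(-40))) = 180 + (4 + sqrt(-931 - 2000)) = 180 + (4 + sqrt(-2931)) = 180 + (4 + I*sqrt(2931)) = 184 + I*sqrt(2931)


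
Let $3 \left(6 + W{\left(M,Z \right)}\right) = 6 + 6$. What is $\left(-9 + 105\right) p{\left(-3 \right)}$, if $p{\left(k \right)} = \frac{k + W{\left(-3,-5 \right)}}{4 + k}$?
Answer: $-480$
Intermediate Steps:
$W{\left(M,Z \right)} = -2$ ($W{\left(M,Z \right)} = -6 + \frac{6 + 6}{3} = -6 + \frac{1}{3} \cdot 12 = -6 + 4 = -2$)
$p{\left(k \right)} = \frac{-2 + k}{4 + k}$ ($p{\left(k \right)} = \frac{k - 2}{4 + k} = \frac{-2 + k}{4 + k}$)
$\left(-9 + 105\right) p{\left(-3 \right)} = \left(-9 + 105\right) \frac{-2 - 3}{4 - 3} = 96 \cdot 1^{-1} \left(-5\right) = 96 \cdot 1 \left(-5\right) = 96 \left(-5\right) = -480$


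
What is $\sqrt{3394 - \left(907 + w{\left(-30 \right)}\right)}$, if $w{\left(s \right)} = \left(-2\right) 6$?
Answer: $7 \sqrt{51} \approx 49.99$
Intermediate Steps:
$w{\left(s \right)} = -12$
$\sqrt{3394 - \left(907 + w{\left(-30 \right)}\right)} = \sqrt{3394 - 895} = \sqrt{2499} = 7 \sqrt{51}$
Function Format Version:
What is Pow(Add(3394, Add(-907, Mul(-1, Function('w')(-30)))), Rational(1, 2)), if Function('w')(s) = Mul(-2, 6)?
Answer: Mul(7, Pow(51, Rational(1, 2))) ≈ 49.990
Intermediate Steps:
Function('w')(s) = -12
Pow(Add(3394, Add(-907, Mul(-1, Function('w')(-30)))), Rational(1, 2)) = Pow(Add(3394, Add(-907, Mul(-1, -12))), Rational(1, 2)) = Pow(Add(3394, Add(-907, 12)), Rational(1, 2)) = Pow(Add(3394, -895), Rational(1, 2)) = Pow(2499, Rational(1, 2)) = Mul(7, Pow(51, Rational(1, 2)))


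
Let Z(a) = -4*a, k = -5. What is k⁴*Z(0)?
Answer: 0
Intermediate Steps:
k⁴*Z(0) = (-5)⁴*(-4*0) = 625*0 = 0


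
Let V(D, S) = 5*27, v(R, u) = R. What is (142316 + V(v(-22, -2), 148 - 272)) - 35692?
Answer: 106759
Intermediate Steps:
V(D, S) = 135
(142316 + V(v(-22, -2), 148 - 272)) - 35692 = (142316 + 135) - 35692 = 142451 - 35692 = 106759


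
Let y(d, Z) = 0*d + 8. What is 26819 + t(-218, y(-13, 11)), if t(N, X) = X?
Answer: 26827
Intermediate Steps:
y(d, Z) = 8 (y(d, Z) = 0 + 8 = 8)
26819 + t(-218, y(-13, 11)) = 26819 + 8 = 26827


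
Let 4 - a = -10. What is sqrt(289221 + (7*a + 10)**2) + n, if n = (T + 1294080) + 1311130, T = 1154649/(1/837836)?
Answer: 967409104774 + sqrt(300885) ≈ 9.6741e+11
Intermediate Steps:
a = 14 (a = 4 - 1*(-10) = 4 + 10 = 14)
T = 967406499564 (T = 1154649/(1/837836) = 1154649*837836 = 967406499564)
n = 967409104774 (n = (967406499564 + 1294080) + 1311130 = 967407793644 + 1311130 = 967409104774)
sqrt(289221 + (7*a + 10)**2) + n = sqrt(289221 + (7*14 + 10)**2) + 967409104774 = sqrt(289221 + (98 + 10)**2) + 967409104774 = sqrt(289221 + 108**2) + 967409104774 = sqrt(289221 + 11664) + 967409104774 = sqrt(300885) + 967409104774 = 967409104774 + sqrt(300885)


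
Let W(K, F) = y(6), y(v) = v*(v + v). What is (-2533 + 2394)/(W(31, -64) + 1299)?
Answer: -139/1371 ≈ -0.10139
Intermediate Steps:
y(v) = 2*v² (y(v) = v*(2*v) = 2*v²)
W(K, F) = 72 (W(K, F) = 2*6² = 2*36 = 72)
(-2533 + 2394)/(W(31, -64) + 1299) = (-2533 + 2394)/(72 + 1299) = -139/1371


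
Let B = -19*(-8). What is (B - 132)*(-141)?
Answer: -2820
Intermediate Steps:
B = 152
(B - 132)*(-141) = (152 - 132)*(-141) = 20*(-141) = -2820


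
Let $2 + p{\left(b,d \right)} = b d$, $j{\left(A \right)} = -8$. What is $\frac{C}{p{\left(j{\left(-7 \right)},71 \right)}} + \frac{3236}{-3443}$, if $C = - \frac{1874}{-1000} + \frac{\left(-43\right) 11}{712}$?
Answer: $- \frac{54844318941}{58221130000} \approx -0.942$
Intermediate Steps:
$p{\left(b,d \right)} = -2 + b d$
$C = \frac{107661}{89000}$ ($C = \left(-1874\right) \left(- \frac{1}{1000}\right) - \frac{473}{712} = \frac{937}{500} - \frac{473}{712} = \frac{107661}{89000} \approx 1.2097$)
$\frac{C}{p{\left(j{\left(-7 \right)},71 \right)}} + \frac{3236}{-3443} = \frac{107661}{89000 \left(-2 - 568\right)} + \frac{3236}{-3443} = \frac{107661}{89000 \left(-2 - 568\right)} + 3236 \left(- \frac{1}{3443}\right) = \frac{107661}{89000 \left(-570\right)} - \frac{3236}{3443} = \frac{107661}{89000} \left(- \frac{1}{570}\right) - \frac{3236}{3443} = - \frac{35887}{16910000} - \frac{3236}{3443} = - \frac{54844318941}{58221130000}$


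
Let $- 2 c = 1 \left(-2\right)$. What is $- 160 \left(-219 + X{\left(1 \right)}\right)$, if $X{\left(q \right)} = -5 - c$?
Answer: $36000$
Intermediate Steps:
$c = 1$ ($c = - \frac{1 \left(-2\right)}{2} = \left(- \frac{1}{2}\right) \left(-2\right) = 1$)
$X{\left(q \right)} = -6$ ($X{\left(q \right)} = -5 - 1 = -6$)
$- 160 \left(-219 + X{\left(1 \right)}\right) = - 160 \left(-219 - 6\right) = \left(-160\right) \left(-225\right) = 36000$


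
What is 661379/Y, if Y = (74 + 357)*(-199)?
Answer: -661379/85769 ≈ -7.7112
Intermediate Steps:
Y = -85769 (Y = 431*(-199) = -85769)
661379/Y = 661379/(-85769) = 661379*(-1/85769) = -661379/85769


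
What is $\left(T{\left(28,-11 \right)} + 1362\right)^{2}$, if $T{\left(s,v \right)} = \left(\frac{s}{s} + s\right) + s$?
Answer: $2013561$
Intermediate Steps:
$T{\left(s,v \right)} = 1 + 2 s$ ($T{\left(s,v \right)} = \left(1 + s\right) + s = 1 + 2 s$)
$\left(T{\left(28,-11 \right)} + 1362\right)^{2} = \left(\left(1 + 2 \cdot 28\right) + 1362\right)^{2} = \left(\left(1 + 56\right) + 1362\right)^{2} = \left(57 + 1362\right)^{2} = 1419^{2} = 2013561$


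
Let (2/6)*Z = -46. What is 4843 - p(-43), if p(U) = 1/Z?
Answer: 668335/138 ≈ 4843.0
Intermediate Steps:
Z = -138 (Z = 3*(-46) = -138)
p(U) = -1/138 (p(U) = 1/(-138) = -1/138)
4843 - p(-43) = 4843 - 1*(-1/138) = 4843 + 1/138 = 668335/138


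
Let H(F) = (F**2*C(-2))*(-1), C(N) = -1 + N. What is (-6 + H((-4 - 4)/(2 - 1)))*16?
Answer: 2976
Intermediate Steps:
H(F) = 3*F**2 (H(F) = (F**2*(-1 - 2))*(-1) = (F**2*(-3))*(-1) = -3*F**2*(-1) = 3*F**2)
(-6 + H((-4 - 4)/(2 - 1)))*16 = (-6 + 3*((-4 - 4)/(2 - 1))**2)*16 = (-6 + 3*(-8/1)**2)*16 = (-6 + 3*(-8*1)**2)*16 = (-6 + 3*(-8)**2)*16 = (-6 + 3*64)*16 = (-6 + 192)*16 = 186*16 = 2976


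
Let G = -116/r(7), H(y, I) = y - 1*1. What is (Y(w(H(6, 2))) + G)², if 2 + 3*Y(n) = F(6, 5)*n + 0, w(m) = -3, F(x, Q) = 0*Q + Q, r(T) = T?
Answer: 218089/441 ≈ 494.53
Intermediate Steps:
H(y, I) = -1 + y (H(y, I) = y - 1 = -1 + y)
F(x, Q) = Q (F(x, Q) = 0 + Q = Q)
G = -116/7 ≈ -16.571
Y(n) = -⅔ + 5*n/3 (Y(n) = -⅔ + (5*n + 0)/3 = -⅔ + (5*n)/3 = -⅔ + 5*n/3)
(Y(w(H(6, 2))) + G)² = ((-⅔ + (5/3)*(-3)) - 116/7)² = ((-⅔ - 5) - 116/7)² = (-17/3 - 116/7)² = (-467/21)² = 218089/441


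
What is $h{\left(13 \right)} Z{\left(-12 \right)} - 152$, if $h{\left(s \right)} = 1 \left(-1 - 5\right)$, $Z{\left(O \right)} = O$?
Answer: $-80$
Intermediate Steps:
$h{\left(s \right)} = -6$ ($h{\left(s \right)} = 1 \left(-6\right) = -6$)
$h{\left(13 \right)} Z{\left(-12 \right)} - 152 = \left(-6\right) \left(-12\right) - 152 = 72 - 152 = -80$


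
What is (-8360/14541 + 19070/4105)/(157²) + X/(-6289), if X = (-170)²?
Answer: -8503916192057854/1850624601045321 ≈ -4.5952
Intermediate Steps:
X = 28900
(-8360/14541 + 19070/4105)/(157²) + X/(-6289) = (-8360/14541 + 19070/4105)/(157²) + 28900/(-6289) = (-8360*1/14541 + 19070*(1/4105))/24649 + 28900*(-1/6289) = (-8360/14541 + 3814/821)*(1/24649) - 28900/6289 = (48595814/11938161)*(1/24649) - 28900/6289 = 48595814/294263730489 - 28900/6289 = -8503916192057854/1850624601045321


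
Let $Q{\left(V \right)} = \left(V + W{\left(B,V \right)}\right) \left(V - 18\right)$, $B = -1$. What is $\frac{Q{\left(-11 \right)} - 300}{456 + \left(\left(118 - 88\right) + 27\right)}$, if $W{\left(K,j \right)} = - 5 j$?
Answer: $- \frac{1576}{513} \approx -3.0721$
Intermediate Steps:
$Q{\left(V \right)} = - 4 V \left(-18 + V\right)$ ($Q{\left(V \right)} = \left(V - 5 V\right) \left(V - 18\right) = - 4 V \left(-18 + V\right)$)
$\frac{Q{\left(-11 \right)} - 300}{456 + \left(\left(118 - 88\right) + 27\right)} = \frac{4 \left(-11\right) \left(18 - -11\right) - 300}{456 + \left(\left(118 - 88\right) + 27\right)} = \frac{4 \left(-11\right) \left(18 + 11\right) - 300}{456 + \left(30 + 27\right)} = \frac{4 \left(-11\right) 29 - 300}{456 + 57} = \frac{-1276 - 300}{513} = \left(-1576\right) \frac{1}{513} = - \frac{1576}{513}$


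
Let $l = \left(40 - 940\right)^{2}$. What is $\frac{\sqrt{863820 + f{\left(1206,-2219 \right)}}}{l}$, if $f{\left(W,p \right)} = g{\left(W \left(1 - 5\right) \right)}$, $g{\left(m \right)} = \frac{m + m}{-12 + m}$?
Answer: $\frac{\sqrt{35073116598}}{163215000} \approx 0.0011474$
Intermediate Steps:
$g{\left(m \right)} = \frac{2 m}{-12 + m}$
$f{\left(W,p \right)} = - \frac{8 W}{-12 - 4 W}$ ($f{\left(W,p \right)} = \frac{2 W \left(1 - 5\right)}{-12 + W \left(1 - 5\right)} = \frac{2 W \left(-4\right)}{-12 + W \left(-4\right)} = \frac{2 \left(- 4 W\right)}{-12 - 4 W} = - \frac{8 W}{-12 - 4 W}$)
$l = 810000$ ($l = \left(-900\right)^{2} = 810000$)
$\frac{\sqrt{863820 + f{\left(1206,-2219 \right)}}}{l} = \frac{\sqrt{863820 + 2 \cdot 1206 \frac{1}{3 + 1206}}}{810000} = \sqrt{863820 + 2 \cdot 1206 \cdot \frac{1}{1209}} \cdot \frac{1}{810000} = \sqrt{863820 + \frac{804}{403}} \cdot \frac{1}{810000} = \sqrt{\frac{348120264}{403}} \cdot \frac{1}{810000} = \frac{2 \sqrt{35073116598}}{403} \cdot \frac{1}{810000} = \frac{\sqrt{35073116598}}{163215000}$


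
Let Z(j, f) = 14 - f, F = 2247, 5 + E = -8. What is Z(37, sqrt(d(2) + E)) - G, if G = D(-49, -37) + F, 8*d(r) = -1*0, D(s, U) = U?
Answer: -2196 - I*sqrt(13) ≈ -2196.0 - 3.6056*I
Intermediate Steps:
E = -13 (E = -5 - 8 = -13)
d(r) = 0 (d(r) = (-1*0)/8 = (1/8)*0 = 0)
G = 2210 (G = -37 + 2247 = 2210)
Z(37, sqrt(d(2) + E)) - G = (14 - sqrt(0 - 13)) - 1*2210 = (14 - sqrt(-13)) - 2210 = (14 - I*sqrt(13)) - 2210 = -2196 - I*sqrt(13)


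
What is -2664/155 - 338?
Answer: -55054/155 ≈ -355.19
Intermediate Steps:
-2664/155 - 338 = -55054/155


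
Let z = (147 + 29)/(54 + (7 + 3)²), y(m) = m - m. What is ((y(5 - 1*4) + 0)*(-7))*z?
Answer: 0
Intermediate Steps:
y(m) = 0
z = 8/7 (z = 176/(54 + 10²) = 176/(54 + 100) = 176/154 = 176*(1/154) = 8/7 ≈ 1.1429)
((y(5 - 1*4) + 0)*(-7))*z = ((0 + 0)*(-7))*(8/7) = (0*(-7))*(8/7) = 0*(8/7) = 0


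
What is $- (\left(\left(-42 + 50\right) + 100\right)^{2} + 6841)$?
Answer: $-18505$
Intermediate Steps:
$- (\left(\left(-42 + 50\right) + 100\right)^{2} + 6841) = - (\left(8 + 100\right)^{2} + 6841) = - (108^{2} + 6841) = - (11664 + 6841) = \left(-1\right) 18505 = -18505$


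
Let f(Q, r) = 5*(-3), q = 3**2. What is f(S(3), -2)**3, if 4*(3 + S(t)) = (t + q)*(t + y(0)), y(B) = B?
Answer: -3375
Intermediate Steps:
q = 9
S(t) = -3 + t*(9 + t)/4 (S(t) = -3 + ((t + 9)*(t + 0))/4 = -3 + ((9 + t)*t)/4 = -3 + (t*(9 + t))/4 = -3 + t*(9 + t)/4)
f(Q, r) = -15
f(S(3), -2)**3 = (-15)**3 = -3375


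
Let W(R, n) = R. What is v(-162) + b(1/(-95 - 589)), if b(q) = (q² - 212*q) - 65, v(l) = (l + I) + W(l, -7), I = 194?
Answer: -91086911/467856 ≈ -194.69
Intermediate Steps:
v(l) = 194 + 2*l (v(l) = (l + 194) + l = (194 + l) + l = 194 + 2*l)
b(q) = -65 + q² - 212*q
v(-162) + b(1/(-95 - 589)) = (194 + 2*(-162)) + (-65 + (1/(-95 - 589))² - 212/(-95 - 589)) = (194 - 324) + (-65 + (1/(-684))² - 212/(-684)) = -130 + (-65 + (-1/684)² - 212*(-1/684)) = -130 + (-65 + 1/467856 + 53/171) = -130 - 30265631/467856 = -91086911/467856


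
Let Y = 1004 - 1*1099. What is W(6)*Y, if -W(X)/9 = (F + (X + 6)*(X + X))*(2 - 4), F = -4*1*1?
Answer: -239400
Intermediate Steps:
Y = -95 (Y = 1004 - 1099 = -95)
F = -4 (F = -4*1 = -4)
W(X) = -72 + 36*X*(6 + X) (W(X) = -9*(-4 + (X + 6)*(X + X))*(2 - 4) = -9*(-4 + (6 + X)*(2*X))*(-2) = -9*(-4 + 2*X*(6 + X))*(-2) = -9*(8 - 4*X*(6 + X)) = -72 + 36*X*(6 + X))
W(6)*Y = (-72 + 36*6**2 + 216*6)*(-95) = (-72 + 36*36 + 1296)*(-95) = (-72 + 1296 + 1296)*(-95) = 2520*(-95) = -239400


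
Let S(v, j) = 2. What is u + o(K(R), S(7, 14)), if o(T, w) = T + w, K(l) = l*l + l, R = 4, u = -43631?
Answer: -43609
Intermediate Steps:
K(l) = l + l² (K(l) = l² + l = l + l²)
u + o(K(R), S(7, 14)) = -43631 + (4*(1 + 4) + 2) = -43631 + (4*5 + 2) = -43631 + (20 + 2) = -43631 + 22 = -43609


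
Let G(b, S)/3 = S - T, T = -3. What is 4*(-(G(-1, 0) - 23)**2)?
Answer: -784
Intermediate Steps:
G(b, S) = 9 + 3*S (G(b, S) = 3*(S - 1*(-3)) = 3*(S + 3) = 3*(3 + S) = 9 + 3*S)
4*(-(G(-1, 0) - 23)**2) = 4*(-((9 + 3*0) - 23)**2) = 4*(-((9 + 0) - 23)**2) = 4*(-(9 - 23)**2) = 4*(-1*(-14)**2) = 4*(-1*196) = 4*(-196) = -784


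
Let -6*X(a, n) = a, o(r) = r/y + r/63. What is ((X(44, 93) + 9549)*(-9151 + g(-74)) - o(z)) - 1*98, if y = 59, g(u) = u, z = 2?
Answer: -327177673885/3717 ≈ -8.8022e+7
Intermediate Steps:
o(r) = 122*r/3717 (o(r) = r/59 + r/63 = 122*r/3717)
X(a, n) = -a/6
((X(44, 93) + 9549)*(-9151 + g(-74)) - o(z)) - 1*98 = ((-⅙*44 + 9549)*(-9151 - 74) - 122*2/3717) - 1*98 = ((-22/3 + 9549)*(-9225) - 1*244/3717) - 98 = ((28625/3)*(-9225) - 244/3717) - 98 = (-88021875 - 244/3717) - 98 = -327177309619/3717 - 98 = -327177673885/3717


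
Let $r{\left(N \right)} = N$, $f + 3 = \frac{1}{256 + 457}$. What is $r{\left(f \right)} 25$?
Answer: $- \frac{53450}{713} \approx -74.965$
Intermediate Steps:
$f = - \frac{2138}{713}$ ($f = -3 + \frac{1}{256 + 457} = -3 + \frac{1}{713} = - \frac{2138}{713} \approx -2.9986$)
$r{\left(f \right)} 25 = \left(- \frac{2138}{713}\right) 25 = - \frac{53450}{713}$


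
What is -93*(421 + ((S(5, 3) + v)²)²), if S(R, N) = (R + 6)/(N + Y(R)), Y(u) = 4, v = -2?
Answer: -94013886/2401 ≈ -39156.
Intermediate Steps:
S(R, N) = (6 + R)/(4 + N) (S(R, N) = (R + 6)/(N + 4) = (6 + R)/(4 + N))
-93*(421 + ((S(5, 3) + v)²)²) = -93*(421 + (((6 + 5)/(4 + 3) - 2)²)²) = -93*(421 + ((11/7 - 2)²)²) = -93*(421 + ((-3/7)²)²) = -93*(421 + (9/49)²) = -93*(421 + 81/2401) = -93*1010902/2401 = -94013886/2401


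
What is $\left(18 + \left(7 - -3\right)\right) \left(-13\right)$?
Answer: $-364$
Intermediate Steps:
$\left(18 + \left(7 - -3\right)\right) \left(-13\right) = \left(18 + \left(7 + 3\right)\right) \left(-13\right) = \left(18 + 10\right) \left(-13\right) = 28 \left(-13\right) = -364$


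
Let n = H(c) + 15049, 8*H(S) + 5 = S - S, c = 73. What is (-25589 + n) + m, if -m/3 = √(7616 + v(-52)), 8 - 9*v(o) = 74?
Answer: -84325/8 - √68478 ≈ -10802.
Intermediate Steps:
v(o) = -22/3 (v(o) = 8/9 - ⅑*74 = 8/9 - 74/9 = -22/3)
H(S) = -5/8 (H(S) = -5/8 + (S - S)/8 = -5/8 + (⅛)*0 = -5/8 + 0 = -5/8)
n = 120387/8 (n = -5/8 + 15049 = 120387/8 ≈ 15048.)
m = -√68478 (m = -3*√(7616 - 22/3) = -√68478 ≈ -261.68)
(-25589 + n) + m = (-25589 + 120387/8) - √68478 = -84325/8 - √68478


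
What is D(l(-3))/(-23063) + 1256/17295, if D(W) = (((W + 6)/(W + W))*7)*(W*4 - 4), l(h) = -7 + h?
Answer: 6006500/79774917 ≈ 0.075293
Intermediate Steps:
D(W) = 7*(-4 + 4*W)*(6 + W)/(2*W) (D(W) = (((6 + W)/((2*W)))*7)*(4*W - 4) = (((6 + W)*(1/(2*W)))*7)*(-4 + 4*W) = (((6 + W)/(2*W))*7)*(-4 + 4*W) = (7*(6 + W)/(2*W))*(-4 + 4*W) = 7*(-4 + 4*W)*(6 + W)/(2*W))
D(l(-3))/(-23063) + 1256/17295 = (70 - 84/(-7 - 3) + 14*(-7 - 3))/(-23063) + 1256/17295 = (70 - 84/(-10) + 14*(-10))*(-1/23063) + 1256*(1/17295) = (70 - 84*(-⅒) - 140)*(-1/23063) + 1256/17295 = (70 + 42/5 - 140)*(-1/23063) + 1256/17295 = -308/5*(-1/23063) + 1256/17295 = 308/115315 + 1256/17295 = 6006500/79774917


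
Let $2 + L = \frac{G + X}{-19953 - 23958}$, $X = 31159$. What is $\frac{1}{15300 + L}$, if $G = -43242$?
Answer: $\frac{43911}{671762561} \approx 6.5367 \cdot 10^{-5}$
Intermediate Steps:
$L = - \frac{75739}{43911}$ ($L = -2 + \frac{-43242 + 31159}{-19953 - 23958} = -2 - \frac{12083}{-43911} = -2 - - \frac{12083}{43911} = -2 + \frac{12083}{43911} = - \frac{75739}{43911} \approx -1.7248$)
$\frac{1}{15300 + L} = \frac{1}{15300 - \frac{75739}{43911}} = \frac{1}{\frac{671762561}{43911}} = \frac{43911}{671762561}$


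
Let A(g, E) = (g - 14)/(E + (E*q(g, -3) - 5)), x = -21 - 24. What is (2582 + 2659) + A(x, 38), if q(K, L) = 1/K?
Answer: 7581072/1447 ≈ 5239.2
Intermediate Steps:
x = -45
A(g, E) = (-14 + g)/(-5 + E + E/g) (A(g, E) = (g - 14)/(E + (E/g - 5)) = (-14 + g)/(E + (-5 + E/g)) = (-14 + g)/(-5 + E + E/g))
(2582 + 2659) + A(x, 38) = (2582 + 2659) - 45*(-14 - 45)/(38 - 45*(-5 + 38)) = 5241 - 45*(-59)/(38 - 45*33) = 5241 - 45*(-59)/(38 - 1485) = 5241 - 45*(-59)/(-1447) = 5241 - 45*(-1/1447)*(-59) = 5241 - 2655/1447 = 7581072/1447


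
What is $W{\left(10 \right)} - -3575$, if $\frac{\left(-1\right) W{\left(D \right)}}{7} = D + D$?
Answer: $3435$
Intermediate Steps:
$W{\left(D \right)} = - 14 D$ ($W{\left(D \right)} = - 7 \left(D + D\right) = - 7 \cdot 2 D = - 14 D$)
$W{\left(10 \right)} - -3575 = \left(-14\right) 10 - -3575 = -140 + 3575 = 3435$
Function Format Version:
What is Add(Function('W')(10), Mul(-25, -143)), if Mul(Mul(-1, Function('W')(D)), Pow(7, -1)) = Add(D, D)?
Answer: 3435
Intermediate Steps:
Function('W')(D) = Mul(-14, D) (Function('W')(D) = Mul(-7, Add(D, D)) = Mul(-7, Mul(2, D)) = Mul(-14, D))
Add(Function('W')(10), Mul(-25, -143)) = Add(Mul(-14, 10), Mul(-25, -143)) = Add(-140, 3575) = 3435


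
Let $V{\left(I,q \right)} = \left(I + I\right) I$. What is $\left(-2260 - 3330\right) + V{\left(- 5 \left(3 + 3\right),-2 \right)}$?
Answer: $-3790$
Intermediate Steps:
$V{\left(I,q \right)} = 2 I^{2}$ ($V{\left(I,q \right)} = 2 I I = 2 I^{2}$)
$\left(-2260 - 3330\right) + V{\left(- 5 \left(3 + 3\right),-2 \right)} = \left(-2260 - 3330\right) + 2 \left(- 5 \left(3 + 3\right)\right)^{2} = -5590 + 2 \left(\left(-5\right) 6\right)^{2} = -5590 + 2 \left(-30\right)^{2} = -5590 + 2 \cdot 900 = -5590 + 1800 = -3790$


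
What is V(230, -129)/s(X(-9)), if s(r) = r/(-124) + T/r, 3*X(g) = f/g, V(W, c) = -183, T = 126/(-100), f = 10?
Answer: -76585500/1424987 ≈ -53.745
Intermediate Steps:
T = -63/50 (T = 126*(-1/100) = -63/50 ≈ -1.2600)
X(g) = 10/(3*g) (X(g) = (10/g)/3 = 10/(3*g))
s(r) = -63/(50*r) - r/124 (s(r) = r/(-124) - 63/(50*r) = r*(-1/124) - 63/(50*r) = -r/124 - 63/(50*r) = -63/(50*r) - r/124)
V(230, -129)/s(X(-9)) = -183/(-63/(50*((10/3)/(-9))) - 5/(186*(-9))) = -183/(-63/(50*((10/3)*(-⅑))) - 5*(-1)/(186*9)) = -183/(-63/(50*(-10/27)) - 1/124*(-10/27)) = -183/(-63/50*(-27/10) + 5/1674) = -183/(1701/500 + 5/1674) = -183/1424987/418500 = -183*418500/1424987 = -76585500/1424987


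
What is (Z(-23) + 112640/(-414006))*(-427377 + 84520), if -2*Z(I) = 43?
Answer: 3090433798033/414006 ≈ 7.4647e+6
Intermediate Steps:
Z(I) = -43/2 (Z(I) = -½*43 = -43/2)
(Z(-23) + 112640/(-414006))*(-427377 + 84520) = (-43/2 + 112640/(-414006))*(-427377 + 84520) = (-43/2 + 112640*(-1/414006))*(-342857) = (-43/2 - 56320/207003)*(-342857) = -9013769/414006*(-342857) = 3090433798033/414006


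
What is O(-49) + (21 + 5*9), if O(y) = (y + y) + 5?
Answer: -27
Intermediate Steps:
O(y) = 5 + 2*y (O(y) = 2*y + 5 = 5 + 2*y)
O(-49) + (21 + 5*9) = (5 + 2*(-49)) + (21 + 5*9) = (5 - 98) + (21 + 45) = -93 + 66 = -27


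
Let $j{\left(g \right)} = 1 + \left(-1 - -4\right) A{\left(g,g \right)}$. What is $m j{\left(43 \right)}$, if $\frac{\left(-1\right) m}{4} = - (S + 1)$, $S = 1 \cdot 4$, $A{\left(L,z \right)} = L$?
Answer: $2600$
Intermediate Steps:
$S = 4$
$j{\left(g \right)} = 1 + 3 g$ ($j{\left(g \right)} = 1 + \left(-1 - -4\right) g = 1 + \left(-1 + 4\right) g = 1 + 3 g$)
$m = 20$ ($m = - 4 \left(- (4 + 1)\right) = - 4 \left(\left(-1\right) 5\right) = \left(-4\right) \left(-5\right) = 20$)
$m j{\left(43 \right)} = 20 \left(1 + 3 \cdot 43\right) = 20 \left(1 + 129\right) = 20 \cdot 130 = 2600$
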